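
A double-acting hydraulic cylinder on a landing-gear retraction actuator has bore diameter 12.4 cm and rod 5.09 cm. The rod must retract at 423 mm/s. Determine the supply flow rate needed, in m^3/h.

Rod-side annular area A_ann = π/4 × (12.4² − 5.09²) = 100.4 cm^2
Q = A × v

Q ≈ 15.3 m^3/h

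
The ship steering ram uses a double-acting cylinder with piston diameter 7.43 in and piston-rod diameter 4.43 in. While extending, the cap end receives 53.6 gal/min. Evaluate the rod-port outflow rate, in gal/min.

Cap-side area A_cap = π/4 × (7.43 in)² = 43.36 in^2
Rod-side annular area A_ann = π/4 × (7.43² − 4.43²) = 27.94 in^2
Piston speed v = Q_in/A_cap; rod-end outflow Q_out = v × A_ann = Q_in × A_ann/A_cap.

Q_out ≈ 34.5 gal/min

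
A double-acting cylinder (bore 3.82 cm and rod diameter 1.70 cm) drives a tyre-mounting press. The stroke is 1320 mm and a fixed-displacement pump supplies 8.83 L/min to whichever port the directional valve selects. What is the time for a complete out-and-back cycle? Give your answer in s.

Cap-side area A_cap = π/4 × (3.82 cm)² = 11.46 cm^2
Rod-side annular area A_ann = π/4 × (3.82² − 1.70²) = 9.191 cm^2
t_ext = A_cap·L/Q = 10.28 s
t_ret = A_ann·L/Q = 8.244 s
t_cycle = t_ext + t_ret

t ≈ 18.5 s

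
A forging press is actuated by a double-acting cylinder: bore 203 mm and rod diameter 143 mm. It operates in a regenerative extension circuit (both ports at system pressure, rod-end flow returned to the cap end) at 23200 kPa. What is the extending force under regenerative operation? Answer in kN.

F ≈ 373 kN

With equal pressure on both faces, forces on the annular region cancel; the net push is pressure × rod cross-section.
Rod cross-section A_rod = π/4 × (143 mm)² = 16060 mm^2
F = P × A_rod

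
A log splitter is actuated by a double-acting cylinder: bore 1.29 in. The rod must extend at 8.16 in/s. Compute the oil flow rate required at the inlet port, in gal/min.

Q ≈ 2.77 gal/min

Cap-side area A_cap = π/4 × (1.29 in)² = 1.307 in^2
Q = A × v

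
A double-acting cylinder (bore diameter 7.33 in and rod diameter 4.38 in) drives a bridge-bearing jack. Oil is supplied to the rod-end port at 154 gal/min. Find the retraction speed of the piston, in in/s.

Rod-side annular area A_ann = π/4 × (7.33² − 4.38²) = 27.13 in^2
Flow into the rod-end port fills the annular volume.
v = Q / A

v ≈ 21.9 in/s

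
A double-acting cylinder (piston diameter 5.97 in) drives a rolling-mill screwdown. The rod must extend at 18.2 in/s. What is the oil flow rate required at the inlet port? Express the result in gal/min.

Q ≈ 132 gal/min

Cap-side area A_cap = π/4 × (5.97 in)² = 27.99 in^2
Q = A × v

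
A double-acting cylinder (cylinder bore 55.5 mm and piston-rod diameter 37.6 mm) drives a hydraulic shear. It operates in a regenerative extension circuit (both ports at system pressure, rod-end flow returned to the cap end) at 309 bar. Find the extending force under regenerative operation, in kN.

With equal pressure on both faces, forces on the annular region cancel; the net push is pressure × rod cross-section.
Rod cross-section A_rod = π/4 × (37.6 mm)² = 1110 mm^2
F = P × A_rod

F ≈ 34.3 kN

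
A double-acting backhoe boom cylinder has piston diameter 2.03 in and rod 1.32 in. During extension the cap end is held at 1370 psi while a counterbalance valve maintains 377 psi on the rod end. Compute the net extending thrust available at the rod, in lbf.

F ≈ 3730 lbf

Cap-side area A_cap = π/4 × (2.03 in)² = 3.237 in^2
Rod-side annular area A_ann = π/4 × (2.03² − 1.32²) = 1.868 in^2
Net thrust = P_cap·A_cap − P_rod·A_ann = 4434 lbf − 704.3 lbf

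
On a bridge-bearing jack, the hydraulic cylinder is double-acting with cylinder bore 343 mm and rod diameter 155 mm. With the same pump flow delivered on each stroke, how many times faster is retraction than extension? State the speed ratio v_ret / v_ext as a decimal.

Cap-side area A_cap = π/4 × (343 mm)² = 92400 mm^2
Rod-side annular area A_ann = π/4 × (343² − 155²) = 73530 mm^2
For equal Q, v ∝ 1/A, so v_ret/v_ext = A_cap/A_ann.

v_ret/v_ext ≈ 1.26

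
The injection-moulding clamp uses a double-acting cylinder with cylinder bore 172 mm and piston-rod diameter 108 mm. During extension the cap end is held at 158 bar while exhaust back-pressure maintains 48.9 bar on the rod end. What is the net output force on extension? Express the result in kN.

Cap-side area A_cap = π/4 × (172 mm)² = 23240 mm^2
Rod-side annular area A_ann = π/4 × (172² − 108²) = 14070 mm^2
Net thrust = P_cap·A_cap − P_rod·A_ann = 367.1 kN − 68.82 kN

F ≈ 298 kN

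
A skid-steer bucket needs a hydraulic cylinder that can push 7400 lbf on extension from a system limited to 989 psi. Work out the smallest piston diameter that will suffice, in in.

D ≈ 3.09 in

Extension force acts on the full piston face: F = P × (π/4)D².
D = √(4F / (πP)) = √(4 × 7400 lbf / (π × 989 psi))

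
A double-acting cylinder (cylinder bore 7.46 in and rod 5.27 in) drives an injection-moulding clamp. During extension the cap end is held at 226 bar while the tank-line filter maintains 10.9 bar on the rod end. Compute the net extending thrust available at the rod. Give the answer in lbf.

F ≈ 1.40e5 lbf

Cap-side area A_cap = π/4 × (7.46 in)² = 43.71 in^2
Rod-side annular area A_ann = π/4 × (7.46² − 5.27²) = 21.90 in^2
Net thrust = P_cap·A_cap − P_rod·A_ann = 1.433e5 lbf − 3462 lbf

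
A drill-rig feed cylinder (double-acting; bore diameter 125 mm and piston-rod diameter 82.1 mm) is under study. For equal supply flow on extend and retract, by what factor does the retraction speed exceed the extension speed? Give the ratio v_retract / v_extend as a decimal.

Cap-side area A_cap = π/4 × (125 mm)² = 12270 mm^2
Rod-side annular area A_ann = π/4 × (125² − 82.1²) = 6978 mm^2
For equal Q, v ∝ 1/A, so v_ret/v_ext = A_cap/A_ann.

v_ret/v_ext ≈ 1.76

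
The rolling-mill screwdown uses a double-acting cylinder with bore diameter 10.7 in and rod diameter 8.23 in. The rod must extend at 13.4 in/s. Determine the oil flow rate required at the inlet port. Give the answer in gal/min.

Q ≈ 313 gal/min

Cap-side area A_cap = π/4 × (10.7 in)² = 89.92 in^2
Q = A × v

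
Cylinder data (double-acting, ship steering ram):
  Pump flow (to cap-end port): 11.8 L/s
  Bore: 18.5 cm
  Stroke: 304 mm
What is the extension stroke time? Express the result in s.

Cap-side area A_cap = π/4 × (18.5 cm)² = 268.8 cm^2
Swept volume V = A × L; t = V / Q = A·L / Q

t ≈ 0.693 s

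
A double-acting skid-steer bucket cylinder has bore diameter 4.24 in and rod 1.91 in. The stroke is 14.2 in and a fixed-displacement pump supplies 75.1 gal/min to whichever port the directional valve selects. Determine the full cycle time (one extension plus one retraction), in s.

Cap-side area A_cap = π/4 × (4.24 in)² = 14.12 in^2
Rod-side annular area A_ann = π/4 × (4.24² − 1.91²) = 11.25 in^2
t_ext = A_cap·L/Q = 0.6934 s
t_ret = A_ann·L/Q = 0.5527 s
t_cycle = t_ext + t_ret

t ≈ 1.25 s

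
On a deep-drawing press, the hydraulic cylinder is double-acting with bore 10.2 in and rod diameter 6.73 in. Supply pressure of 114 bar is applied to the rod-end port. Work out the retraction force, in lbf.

F ≈ 76300 lbf

Rod-side annular area A_ann = π/4 × (10.2² − 6.73²) = 46.14 in^2
On retraction the pressure acts on the annular area (bore minus rod).
F = P × A_ann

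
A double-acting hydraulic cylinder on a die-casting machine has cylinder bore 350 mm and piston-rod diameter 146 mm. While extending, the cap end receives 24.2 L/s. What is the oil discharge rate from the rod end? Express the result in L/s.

Q_out ≈ 20.0 L/s

Cap-side area A_cap = π/4 × (350 mm)² = 96210 mm^2
Rod-side annular area A_ann = π/4 × (350² − 146²) = 79470 mm^2
Piston speed v = Q_in/A_cap; rod-end outflow Q_out = v × A_ann = Q_in × A_ann/A_cap.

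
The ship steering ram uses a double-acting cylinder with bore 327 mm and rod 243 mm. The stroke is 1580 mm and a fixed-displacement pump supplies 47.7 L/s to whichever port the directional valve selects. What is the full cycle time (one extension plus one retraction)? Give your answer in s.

Cap-side area A_cap = π/4 × (327 mm)² = 83980 mm^2
Rod-side annular area A_ann = π/4 × (327² − 243²) = 37600 mm^2
t_ext = A_cap·L/Q = 2.782 s
t_ret = A_ann·L/Q = 1.246 s
t_cycle = t_ext + t_ret

t ≈ 4.03 s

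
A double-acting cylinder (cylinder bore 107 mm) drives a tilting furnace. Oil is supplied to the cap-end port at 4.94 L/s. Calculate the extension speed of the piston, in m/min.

Cap-side area A_cap = π/4 × (107 mm)² = 8992 mm^2
v = Q / A

v ≈ 33.0 m/min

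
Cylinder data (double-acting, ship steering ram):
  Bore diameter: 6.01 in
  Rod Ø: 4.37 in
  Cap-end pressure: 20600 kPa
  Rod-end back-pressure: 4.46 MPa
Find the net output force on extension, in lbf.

F ≈ 76100 lbf

Cap-side area A_cap = π/4 × (6.01 in)² = 28.37 in^2
Rod-side annular area A_ann = π/4 × (6.01² − 4.37²) = 13.37 in^2
Net thrust = P_cap·A_cap − P_rod·A_ann = 84760 lbf − 8649 lbf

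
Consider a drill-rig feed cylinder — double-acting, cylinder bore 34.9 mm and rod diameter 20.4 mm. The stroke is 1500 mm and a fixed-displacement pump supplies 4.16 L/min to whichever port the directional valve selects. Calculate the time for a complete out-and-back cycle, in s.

Cap-side area A_cap = π/4 × (34.9 mm)² = 956.6 mm^2
Rod-side annular area A_ann = π/4 × (34.9² − 20.4²) = 629.8 mm^2
t_ext = A_cap·L/Q = 20.70 s
t_ret = A_ann·L/Q = 13.62 s
t_cycle = t_ext + t_ret

t ≈ 34.3 s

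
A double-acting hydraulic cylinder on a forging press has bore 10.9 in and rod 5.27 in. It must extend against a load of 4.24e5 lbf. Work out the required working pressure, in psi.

Cap-side area A_cap = π/4 × (10.9 in)² = 93.31 in^2
P = F / A = 4.24e5 lbf / A

P ≈ 4540 psi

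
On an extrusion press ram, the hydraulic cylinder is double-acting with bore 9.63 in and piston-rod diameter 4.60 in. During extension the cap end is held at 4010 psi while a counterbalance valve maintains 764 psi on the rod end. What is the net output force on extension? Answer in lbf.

Cap-side area A_cap = π/4 × (9.63 in)² = 72.84 in^2
Rod-side annular area A_ann = π/4 × (9.63² − 4.60²) = 56.22 in^2
Net thrust = P_cap·A_cap − P_rod·A_ann = 2.921e5 lbf − 42950 lbf

F ≈ 2.49e5 lbf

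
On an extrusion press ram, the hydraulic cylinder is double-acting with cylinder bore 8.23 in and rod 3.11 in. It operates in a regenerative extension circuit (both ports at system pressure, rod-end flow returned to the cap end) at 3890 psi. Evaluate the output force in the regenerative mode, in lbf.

F ≈ 29600 lbf

With equal pressure on both faces, forces on the annular region cancel; the net push is pressure × rod cross-section.
Rod cross-section A_rod = π/4 × (3.11 in)² = 7.596 in^2
F = P × A_rod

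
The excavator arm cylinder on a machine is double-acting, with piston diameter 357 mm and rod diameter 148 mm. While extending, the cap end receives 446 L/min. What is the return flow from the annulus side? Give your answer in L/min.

Cap-side area A_cap = π/4 × (357 mm)² = 1.001e5 mm^2
Rod-side annular area A_ann = π/4 × (357² − 148²) = 82890 mm^2
Piston speed v = Q_in/A_cap; rod-end outflow Q_out = v × A_ann = Q_in × A_ann/A_cap.

Q_out ≈ 369 L/min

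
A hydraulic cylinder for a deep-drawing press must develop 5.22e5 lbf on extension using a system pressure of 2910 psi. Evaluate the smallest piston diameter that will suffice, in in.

Extension force acts on the full piston face: F = P × (π/4)D².
D = √(4F / (πP)) = √(4 × 5.22e5 lbf / (π × 2910 psi))

D ≈ 15.1 in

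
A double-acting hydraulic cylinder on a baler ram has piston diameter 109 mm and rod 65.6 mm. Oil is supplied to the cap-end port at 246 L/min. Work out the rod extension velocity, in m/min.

v ≈ 26.4 m/min

Cap-side area A_cap = π/4 × (109 mm)² = 9331 mm^2
v = Q / A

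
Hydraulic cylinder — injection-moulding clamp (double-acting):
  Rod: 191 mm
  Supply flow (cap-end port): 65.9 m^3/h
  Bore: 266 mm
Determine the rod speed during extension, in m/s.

Cap-side area A_cap = π/4 × (266 mm)² = 55570 mm^2
v = Q / A

v ≈ 0.329 m/s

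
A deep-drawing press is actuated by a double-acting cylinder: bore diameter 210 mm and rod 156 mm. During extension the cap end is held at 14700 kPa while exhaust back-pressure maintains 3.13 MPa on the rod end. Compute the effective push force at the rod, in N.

F ≈ 4.61e5 N

Cap-side area A_cap = π/4 × (210 mm)² = 34640 mm^2
Rod-side annular area A_ann = π/4 × (210² − 156²) = 15520 mm^2
Net thrust = P_cap·A_cap − P_rod·A_ann = 5.092e5 N − 48590 N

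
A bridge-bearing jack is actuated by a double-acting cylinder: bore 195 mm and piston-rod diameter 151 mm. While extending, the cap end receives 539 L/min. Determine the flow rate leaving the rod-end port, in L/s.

Q_out ≈ 3.60 L/s

Cap-side area A_cap = π/4 × (195 mm)² = 29860 mm^2
Rod-side annular area A_ann = π/4 × (195² − 151²) = 11960 mm^2
Piston speed v = Q_in/A_cap; rod-end outflow Q_out = v × A_ann = Q_in × A_ann/A_cap.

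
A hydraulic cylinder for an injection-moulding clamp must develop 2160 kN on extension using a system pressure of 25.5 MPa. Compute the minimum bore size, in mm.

Extension force acts on the full piston face: F = P × (π/4)D².
D = √(4F / (πP)) = √(4 × 2160 kN / (π × 25.5 MPa))

D ≈ 328 mm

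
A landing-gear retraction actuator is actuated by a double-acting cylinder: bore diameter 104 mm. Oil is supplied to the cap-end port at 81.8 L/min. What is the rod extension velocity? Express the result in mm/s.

v ≈ 160 mm/s

Cap-side area A_cap = π/4 × (104 mm)² = 8495 mm^2
v = Q / A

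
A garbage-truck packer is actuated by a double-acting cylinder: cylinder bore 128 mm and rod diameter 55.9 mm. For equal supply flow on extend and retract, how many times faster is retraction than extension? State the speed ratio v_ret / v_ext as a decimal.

v_ret/v_ext ≈ 1.24

Cap-side area A_cap = π/4 × (128 mm)² = 12870 mm^2
Rod-side annular area A_ann = π/4 × (128² − 55.9²) = 10410 mm^2
For equal Q, v ∝ 1/A, so v_ret/v_ext = A_cap/A_ann.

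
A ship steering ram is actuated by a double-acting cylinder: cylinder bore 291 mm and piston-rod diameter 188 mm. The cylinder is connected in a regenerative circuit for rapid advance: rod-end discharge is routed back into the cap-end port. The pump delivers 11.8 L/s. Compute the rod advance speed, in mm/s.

In regeneration the rod-end outflow joins the pump flow into the cap end, so the net volume the pump must supply per unit advance equals the rod cross-section area.
Rod cross-section A_rod = π/4 × (188 mm)² = 27760 mm^2
v = Q_pump / A_rod

v ≈ 425 mm/s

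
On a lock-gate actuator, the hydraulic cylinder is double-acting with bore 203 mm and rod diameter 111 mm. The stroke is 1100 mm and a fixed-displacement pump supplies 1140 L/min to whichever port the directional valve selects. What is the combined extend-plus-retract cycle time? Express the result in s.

Cap-side area A_cap = π/4 × (203 mm)² = 32370 mm^2
Rod-side annular area A_ann = π/4 × (203² − 111²) = 22690 mm^2
t_ext = A_cap·L/Q = 1.874 s
t_ret = A_ann·L/Q = 1.314 s
t_cycle = t_ext + t_ret

t ≈ 3.19 s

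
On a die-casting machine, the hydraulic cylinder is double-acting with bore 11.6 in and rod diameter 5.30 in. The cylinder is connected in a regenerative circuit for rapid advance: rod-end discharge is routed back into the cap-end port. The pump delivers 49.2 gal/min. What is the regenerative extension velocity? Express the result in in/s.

v ≈ 8.59 in/s

In regeneration the rod-end outflow joins the pump flow into the cap end, so the net volume the pump must supply per unit advance equals the rod cross-section area.
Rod cross-section A_rod = π/4 × (5.30 in)² = 22.06 in^2
v = Q_pump / A_rod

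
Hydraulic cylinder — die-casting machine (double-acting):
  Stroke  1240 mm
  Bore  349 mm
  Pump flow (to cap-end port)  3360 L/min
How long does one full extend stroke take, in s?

t ≈ 2.12 s

Cap-side area A_cap = π/4 × (349 mm)² = 95660 mm^2
Swept volume V = A × L; t = V / Q = A·L / Q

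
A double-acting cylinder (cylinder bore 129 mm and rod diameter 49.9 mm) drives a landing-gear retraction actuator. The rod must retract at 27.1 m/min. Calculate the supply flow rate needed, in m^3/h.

Rod-side annular area A_ann = π/4 × (129² − 49.9²) = 11110 mm^2
Q = A × v

Q ≈ 18.1 m^3/h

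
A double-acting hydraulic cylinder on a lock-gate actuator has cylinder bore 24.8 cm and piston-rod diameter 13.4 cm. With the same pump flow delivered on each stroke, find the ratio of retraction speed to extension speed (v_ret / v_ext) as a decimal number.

Cap-side area A_cap = π/4 × (24.8 cm)² = 483.1 cm^2
Rod-side annular area A_ann = π/4 × (24.8² − 13.4²) = 342.0 cm^2
For equal Q, v ∝ 1/A, so v_ret/v_ext = A_cap/A_ann.

v_ret/v_ext ≈ 1.41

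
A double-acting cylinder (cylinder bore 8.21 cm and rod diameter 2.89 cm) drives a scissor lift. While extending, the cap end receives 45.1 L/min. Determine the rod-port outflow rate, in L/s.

Q_out ≈ 0.659 L/s

Cap-side area A_cap = π/4 × (8.21 cm)² = 52.94 cm^2
Rod-side annular area A_ann = π/4 × (8.21² − 2.89²) = 46.38 cm^2
Piston speed v = Q_in/A_cap; rod-end outflow Q_out = v × A_ann = Q_in × A_ann/A_cap.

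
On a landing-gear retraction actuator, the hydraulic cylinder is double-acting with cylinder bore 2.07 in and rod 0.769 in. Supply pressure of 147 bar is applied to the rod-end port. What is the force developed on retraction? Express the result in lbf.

Rod-side annular area A_ann = π/4 × (2.07² − 0.769²) = 2.901 in^2
On retraction the pressure acts on the annular area (bore minus rod).
F = P × A_ann

F ≈ 6180 lbf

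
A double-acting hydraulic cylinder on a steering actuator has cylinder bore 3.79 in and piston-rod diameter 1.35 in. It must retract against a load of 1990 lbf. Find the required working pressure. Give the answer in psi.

P ≈ 202 psi

Rod-side annular area A_ann = π/4 × (3.79² − 1.35²) = 9.850 in^2
Retraction: pressure acts on the annular area.
P = F / A = 1990 lbf / A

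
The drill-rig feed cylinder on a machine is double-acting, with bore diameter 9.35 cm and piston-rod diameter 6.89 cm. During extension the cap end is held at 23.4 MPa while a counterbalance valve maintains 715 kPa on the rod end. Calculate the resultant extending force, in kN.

F ≈ 158 kN

Cap-side area A_cap = π/4 × (9.35 cm)² = 68.66 cm^2
Rod-side annular area A_ann = π/4 × (9.35² − 6.89²) = 31.38 cm^2
Net thrust = P_cap·A_cap − P_rod·A_ann = 160.7 kN − 2.243 kN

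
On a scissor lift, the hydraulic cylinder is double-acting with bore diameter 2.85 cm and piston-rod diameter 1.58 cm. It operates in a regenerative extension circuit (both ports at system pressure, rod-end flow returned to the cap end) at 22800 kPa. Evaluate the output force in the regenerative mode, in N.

With equal pressure on both faces, forces on the annular region cancel; the net push is pressure × rod cross-section.
Rod cross-section A_rod = π/4 × (1.58 cm)² = 1.961 cm^2
F = P × A_rod

F ≈ 4470 N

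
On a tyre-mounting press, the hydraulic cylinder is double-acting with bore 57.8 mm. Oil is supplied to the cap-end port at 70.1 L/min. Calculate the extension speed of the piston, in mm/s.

v ≈ 445 mm/s

Cap-side area A_cap = π/4 × (57.8 mm)² = 2624 mm^2
v = Q / A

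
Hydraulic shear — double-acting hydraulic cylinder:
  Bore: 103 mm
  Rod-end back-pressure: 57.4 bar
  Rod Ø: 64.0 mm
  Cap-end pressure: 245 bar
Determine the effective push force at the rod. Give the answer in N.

F ≈ 1.75e5 N

Cap-side area A_cap = π/4 × (103 mm)² = 8332 mm^2
Rod-side annular area A_ann = π/4 × (103² − 64.0²) = 5115 mm^2
Net thrust = P_cap·A_cap − P_rod·A_ann = 2.041e5 N − 29360 N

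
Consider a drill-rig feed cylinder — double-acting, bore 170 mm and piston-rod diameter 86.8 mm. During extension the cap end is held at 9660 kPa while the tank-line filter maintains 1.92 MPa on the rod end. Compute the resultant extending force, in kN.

F ≈ 187 kN

Cap-side area A_cap = π/4 × (170 mm)² = 22700 mm^2
Rod-side annular area A_ann = π/4 × (170² − 86.8²) = 16780 mm^2
Net thrust = P_cap·A_cap − P_rod·A_ann = 219.3 kN − 32.22 kN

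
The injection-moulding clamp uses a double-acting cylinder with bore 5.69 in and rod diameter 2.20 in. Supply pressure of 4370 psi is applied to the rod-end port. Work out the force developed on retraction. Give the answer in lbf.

F ≈ 94500 lbf

Rod-side annular area A_ann = π/4 × (5.69² − 2.20²) = 21.63 in^2
On retraction the pressure acts on the annular area (bore minus rod).
F = P × A_ann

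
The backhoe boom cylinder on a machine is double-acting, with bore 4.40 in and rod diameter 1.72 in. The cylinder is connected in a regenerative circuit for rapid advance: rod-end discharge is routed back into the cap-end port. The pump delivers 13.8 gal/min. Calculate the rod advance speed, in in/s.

v ≈ 22.9 in/s

In regeneration the rod-end outflow joins the pump flow into the cap end, so the net volume the pump must supply per unit advance equals the rod cross-section area.
Rod cross-section A_rod = π/4 × (1.72 in)² = 2.324 in^2
v = Q_pump / A_rod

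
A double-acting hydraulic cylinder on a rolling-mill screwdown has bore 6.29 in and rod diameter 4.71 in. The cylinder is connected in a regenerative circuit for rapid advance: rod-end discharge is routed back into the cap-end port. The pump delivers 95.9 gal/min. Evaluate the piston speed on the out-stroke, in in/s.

v ≈ 21.2 in/s

In regeneration the rod-end outflow joins the pump flow into the cap end, so the net volume the pump must supply per unit advance equals the rod cross-section area.
Rod cross-section A_rod = π/4 × (4.71 in)² = 17.42 in^2
v = Q_pump / A_rod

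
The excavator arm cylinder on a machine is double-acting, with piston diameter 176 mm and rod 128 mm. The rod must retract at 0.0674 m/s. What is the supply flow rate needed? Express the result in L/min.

Rod-side annular area A_ann = π/4 × (176² − 128²) = 11460 mm^2
Q = A × v

Q ≈ 46.3 L/min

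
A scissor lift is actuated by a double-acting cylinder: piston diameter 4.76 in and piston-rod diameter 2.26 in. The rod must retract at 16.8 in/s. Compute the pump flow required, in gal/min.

Rod-side annular area A_ann = π/4 × (4.76² − 2.26²) = 13.78 in^2
Q = A × v

Q ≈ 60.1 gal/min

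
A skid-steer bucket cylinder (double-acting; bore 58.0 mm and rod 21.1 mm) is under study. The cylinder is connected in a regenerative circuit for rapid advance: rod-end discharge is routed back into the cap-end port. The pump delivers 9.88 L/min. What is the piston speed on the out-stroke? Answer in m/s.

v ≈ 0.471 m/s

In regeneration the rod-end outflow joins the pump flow into the cap end, so the net volume the pump must supply per unit advance equals the rod cross-section area.
Rod cross-section A_rod = π/4 × (21.1 mm)² = 349.7 mm^2
v = Q_pump / A_rod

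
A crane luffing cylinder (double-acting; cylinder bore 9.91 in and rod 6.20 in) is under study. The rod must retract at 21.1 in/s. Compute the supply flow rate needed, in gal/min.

Rod-side annular area A_ann = π/4 × (9.91² − 6.20²) = 46.94 in^2
Q = A × v

Q ≈ 257 gal/min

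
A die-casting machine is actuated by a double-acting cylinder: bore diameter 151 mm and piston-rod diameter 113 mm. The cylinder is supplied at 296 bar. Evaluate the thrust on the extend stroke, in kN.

Cap-side area A_cap = π/4 × (151 mm)² = 17910 mm^2
F = P × A_cap = 296 bar × A_cap

F ≈ 530 kN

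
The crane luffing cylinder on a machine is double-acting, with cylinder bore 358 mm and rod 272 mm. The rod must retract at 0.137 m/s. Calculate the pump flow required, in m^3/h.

Rod-side annular area A_ann = π/4 × (358² − 272²) = 42550 mm^2
Q = A × v

Q ≈ 21.0 m^3/h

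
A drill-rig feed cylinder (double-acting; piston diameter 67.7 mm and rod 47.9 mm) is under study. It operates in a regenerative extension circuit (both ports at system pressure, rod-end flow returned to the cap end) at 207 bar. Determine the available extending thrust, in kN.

F ≈ 37.3 kN

With equal pressure on both faces, forces on the annular region cancel; the net push is pressure × rod cross-section.
Rod cross-section A_rod = π/4 × (47.9 mm)² = 1802 mm^2
F = P × A_rod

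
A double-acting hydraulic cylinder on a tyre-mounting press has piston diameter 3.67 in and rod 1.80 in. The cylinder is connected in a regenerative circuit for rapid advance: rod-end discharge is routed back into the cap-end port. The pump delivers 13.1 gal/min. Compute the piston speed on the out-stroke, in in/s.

v ≈ 19.8 in/s

In regeneration the rod-end outflow joins the pump flow into the cap end, so the net volume the pump must supply per unit advance equals the rod cross-section area.
Rod cross-section A_rod = π/4 × (1.80 in)² = 2.545 in^2
v = Q_pump / A_rod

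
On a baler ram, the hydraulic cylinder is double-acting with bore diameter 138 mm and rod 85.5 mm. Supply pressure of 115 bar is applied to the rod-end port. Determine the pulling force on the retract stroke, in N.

Rod-side annular area A_ann = π/4 × (138² − 85.5²) = 9216 mm^2
On retraction the pressure acts on the annular area (bore minus rod).
F = P × A_ann

F ≈ 1.06e5 N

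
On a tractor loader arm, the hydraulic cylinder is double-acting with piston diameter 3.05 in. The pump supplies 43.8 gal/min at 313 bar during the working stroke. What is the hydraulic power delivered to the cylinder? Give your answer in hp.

Hydraulic power = P × Q

W ≈ 116 hp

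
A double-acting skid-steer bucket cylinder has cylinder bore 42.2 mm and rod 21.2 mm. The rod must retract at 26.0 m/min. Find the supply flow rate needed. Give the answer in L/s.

Q ≈ 0.453 L/s

Rod-side annular area A_ann = π/4 × (42.2² − 21.2²) = 1046 mm^2
Q = A × v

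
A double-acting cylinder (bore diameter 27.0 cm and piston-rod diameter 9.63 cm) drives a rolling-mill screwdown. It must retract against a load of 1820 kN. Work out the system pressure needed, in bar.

Rod-side annular area A_ann = π/4 × (27.0² − 9.63²) = 499.7 cm^2
Retraction: pressure acts on the annular area.
P = F / A = 1820 kN / A

P ≈ 364 bar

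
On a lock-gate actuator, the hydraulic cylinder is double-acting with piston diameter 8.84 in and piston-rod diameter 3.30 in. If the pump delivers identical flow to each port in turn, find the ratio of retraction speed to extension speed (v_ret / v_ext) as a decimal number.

Cap-side area A_cap = π/4 × (8.84 in)² = 61.38 in^2
Rod-side annular area A_ann = π/4 × (8.84² − 3.30²) = 52.82 in^2
For equal Q, v ∝ 1/A, so v_ret/v_ext = A_cap/A_ann.

v_ret/v_ext ≈ 1.16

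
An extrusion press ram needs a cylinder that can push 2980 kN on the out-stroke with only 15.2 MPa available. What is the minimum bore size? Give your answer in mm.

Extension force acts on the full piston face: F = P × (π/4)D².
D = √(4F / (πP)) = √(4 × 2980 kN / (π × 15.2 MPa))

D ≈ 500 mm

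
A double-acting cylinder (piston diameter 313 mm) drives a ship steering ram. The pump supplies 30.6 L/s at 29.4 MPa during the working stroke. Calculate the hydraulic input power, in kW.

Hydraulic power = P × Q

W ≈ 900 kW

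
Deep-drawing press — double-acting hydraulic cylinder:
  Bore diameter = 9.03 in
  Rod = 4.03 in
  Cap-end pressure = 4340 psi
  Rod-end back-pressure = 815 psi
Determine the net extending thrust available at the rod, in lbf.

F ≈ 2.36e5 lbf

Cap-side area A_cap = π/4 × (9.03 in)² = 64.04 in^2
Rod-side annular area A_ann = π/4 × (9.03² − 4.03²) = 51.29 in^2
Net thrust = P_cap·A_cap − P_rod·A_ann = 2.779e5 lbf − 41800 lbf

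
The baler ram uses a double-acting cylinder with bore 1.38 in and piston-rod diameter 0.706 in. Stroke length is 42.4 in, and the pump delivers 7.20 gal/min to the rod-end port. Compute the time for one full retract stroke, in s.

Rod-side annular area A_ann = π/4 × (1.38² − 0.706²) = 1.104 in^2
Swept volume V = A × L; t = V / Q = A·L / Q

t ≈ 1.69 s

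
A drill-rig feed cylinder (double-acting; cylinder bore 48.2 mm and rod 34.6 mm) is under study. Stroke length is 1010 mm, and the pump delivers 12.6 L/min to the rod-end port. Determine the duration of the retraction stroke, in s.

t ≈ 4.25 s

Rod-side annular area A_ann = π/4 × (48.2² − 34.6²) = 884.4 mm^2
Swept volume V = A × L; t = V / Q = A·L / Q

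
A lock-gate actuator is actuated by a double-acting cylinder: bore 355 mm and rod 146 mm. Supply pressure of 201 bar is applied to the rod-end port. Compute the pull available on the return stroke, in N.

Rod-side annular area A_ann = π/4 × (355² − 146²) = 82240 mm^2
On retraction the pressure acts on the annular area (bore minus rod).
F = P × A_ann

F ≈ 1.65e6 N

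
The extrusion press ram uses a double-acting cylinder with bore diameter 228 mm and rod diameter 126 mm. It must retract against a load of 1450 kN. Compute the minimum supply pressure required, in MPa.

P ≈ 51.1 MPa

Rod-side annular area A_ann = π/4 × (228² − 126²) = 28360 mm^2
Retraction: pressure acts on the annular area.
P = F / A = 1450 kN / A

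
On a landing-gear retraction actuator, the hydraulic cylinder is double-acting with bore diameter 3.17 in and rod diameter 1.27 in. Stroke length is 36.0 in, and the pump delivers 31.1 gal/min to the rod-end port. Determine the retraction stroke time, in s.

t ≈ 1.99 s

Rod-side annular area A_ann = π/4 × (3.17² − 1.27²) = 6.626 in^2
Swept volume V = A × L; t = V / Q = A·L / Q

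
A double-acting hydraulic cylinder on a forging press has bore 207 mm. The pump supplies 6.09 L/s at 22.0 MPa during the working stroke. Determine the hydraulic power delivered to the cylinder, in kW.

Hydraulic power = P × Q

W ≈ 134 kW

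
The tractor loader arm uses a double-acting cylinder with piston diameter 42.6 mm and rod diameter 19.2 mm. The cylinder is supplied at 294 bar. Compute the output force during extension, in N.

Cap-side area A_cap = π/4 × (42.6 mm)² = 1425 mm^2
F = P × A_cap = 294 bar × A_cap

F ≈ 41900 N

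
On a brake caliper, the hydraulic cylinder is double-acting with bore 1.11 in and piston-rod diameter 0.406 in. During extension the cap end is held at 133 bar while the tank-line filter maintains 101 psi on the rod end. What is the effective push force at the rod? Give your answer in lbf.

F ≈ 1780 lbf

Cap-side area A_cap = π/4 × (1.11 in)² = 0.9677 in^2
Rod-side annular area A_ann = π/4 × (1.11² − 0.406²) = 0.8382 in^2
Net thrust = P_cap·A_cap − P_rod·A_ann = 1867 lbf − 84.66 lbf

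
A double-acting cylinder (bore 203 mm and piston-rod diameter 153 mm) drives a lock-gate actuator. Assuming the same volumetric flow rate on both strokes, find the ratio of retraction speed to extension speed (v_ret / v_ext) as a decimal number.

Cap-side area A_cap = π/4 × (203 mm)² = 32370 mm^2
Rod-side annular area A_ann = π/4 × (203² − 153²) = 13980 mm^2
For equal Q, v ∝ 1/A, so v_ret/v_ext = A_cap/A_ann.

v_ret/v_ext ≈ 2.32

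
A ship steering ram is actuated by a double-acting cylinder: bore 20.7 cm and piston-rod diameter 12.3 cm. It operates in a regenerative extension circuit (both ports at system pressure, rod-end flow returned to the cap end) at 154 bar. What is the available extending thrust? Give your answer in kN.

F ≈ 183 kN

With equal pressure on both faces, forces on the annular region cancel; the net push is pressure × rod cross-section.
Rod cross-section A_rod = π/4 × (12.3 cm)² = 118.8 cm^2
F = P × A_rod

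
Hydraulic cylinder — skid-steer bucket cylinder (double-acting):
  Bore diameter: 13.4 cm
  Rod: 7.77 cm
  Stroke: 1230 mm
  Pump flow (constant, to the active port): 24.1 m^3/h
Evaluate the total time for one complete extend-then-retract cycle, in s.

t ≈ 4.31 s

Cap-side area A_cap = π/4 × (13.4 cm)² = 141.0 cm^2
Rod-side annular area A_ann = π/4 × (13.4² − 7.77²) = 93.61 cm^2
t_ext = A_cap·L/Q = 2.591 s
t_ret = A_ann·L/Q = 1.720 s
t_cycle = t_ext + t_ret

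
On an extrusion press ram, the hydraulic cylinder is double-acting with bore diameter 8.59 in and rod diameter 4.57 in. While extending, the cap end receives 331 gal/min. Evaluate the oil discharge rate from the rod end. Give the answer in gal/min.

Q_out ≈ 237 gal/min

Cap-side area A_cap = π/4 × (8.59 in)² = 57.95 in^2
Rod-side annular area A_ann = π/4 × (8.59² − 4.57²) = 41.55 in^2
Piston speed v = Q_in/A_cap; rod-end outflow Q_out = v × A_ann = Q_in × A_ann/A_cap.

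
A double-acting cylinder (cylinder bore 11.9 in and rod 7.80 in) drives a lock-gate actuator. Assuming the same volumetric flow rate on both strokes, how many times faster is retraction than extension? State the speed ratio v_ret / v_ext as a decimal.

v_ret/v_ext ≈ 1.75

Cap-side area A_cap = π/4 × (11.9 in)² = 111.2 in^2
Rod-side annular area A_ann = π/4 × (11.9² − 7.80²) = 63.44 in^2
For equal Q, v ∝ 1/A, so v_ret/v_ext = A_cap/A_ann.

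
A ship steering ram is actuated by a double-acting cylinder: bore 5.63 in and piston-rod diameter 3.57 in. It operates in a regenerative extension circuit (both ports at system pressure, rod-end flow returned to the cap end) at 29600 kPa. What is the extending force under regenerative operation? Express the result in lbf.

F ≈ 43000 lbf

With equal pressure on both faces, forces on the annular region cancel; the net push is pressure × rod cross-section.
Rod cross-section A_rod = π/4 × (3.57 in)² = 10.01 in^2
F = P × A_rod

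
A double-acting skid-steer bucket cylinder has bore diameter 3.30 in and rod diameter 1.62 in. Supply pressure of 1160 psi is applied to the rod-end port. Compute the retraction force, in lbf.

Rod-side annular area A_ann = π/4 × (3.30² − 1.62²) = 6.492 in^2
On retraction the pressure acts on the annular area (bore minus rod).
F = P × A_ann

F ≈ 7530 lbf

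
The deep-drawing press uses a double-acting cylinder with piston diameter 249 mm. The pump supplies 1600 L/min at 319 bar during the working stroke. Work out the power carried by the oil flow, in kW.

W ≈ 851 kW

Hydraulic power = P × Q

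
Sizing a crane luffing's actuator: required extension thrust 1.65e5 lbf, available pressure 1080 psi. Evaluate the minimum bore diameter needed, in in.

D ≈ 13.9 in

Extension force acts on the full piston face: F = P × (π/4)D².
D = √(4F / (πP)) = √(4 × 1.65e5 lbf / (π × 1080 psi))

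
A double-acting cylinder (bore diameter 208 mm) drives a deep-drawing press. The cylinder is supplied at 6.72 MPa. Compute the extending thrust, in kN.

Cap-side area A_cap = π/4 × (208 mm)² = 33980 mm^2
F = P × A_cap = 6.72 MPa × A_cap

F ≈ 228 kN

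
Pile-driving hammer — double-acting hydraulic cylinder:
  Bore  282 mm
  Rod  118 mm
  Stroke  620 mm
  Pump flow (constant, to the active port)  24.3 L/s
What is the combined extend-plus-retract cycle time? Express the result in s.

Cap-side area A_cap = π/4 × (282 mm)² = 62460 mm^2
Rod-side annular area A_ann = π/4 × (282² − 118²) = 51520 mm^2
t_ext = A_cap·L/Q = 1.594 s
t_ret = A_ann·L/Q = 1.315 s
t_cycle = t_ext + t_ret

t ≈ 2.91 s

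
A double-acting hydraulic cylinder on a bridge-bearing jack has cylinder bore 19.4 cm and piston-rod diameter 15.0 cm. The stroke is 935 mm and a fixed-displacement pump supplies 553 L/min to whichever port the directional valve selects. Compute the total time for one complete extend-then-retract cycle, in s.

t ≈ 4.20 s

Cap-side area A_cap = π/4 × (19.4 cm)² = 295.6 cm^2
Rod-side annular area A_ann = π/4 × (19.4² − 15.0²) = 118.9 cm^2
t_ext = A_cap·L/Q = 2.999 s
t_ret = A_ann·L/Q = 1.206 s
t_cycle = t_ext + t_ret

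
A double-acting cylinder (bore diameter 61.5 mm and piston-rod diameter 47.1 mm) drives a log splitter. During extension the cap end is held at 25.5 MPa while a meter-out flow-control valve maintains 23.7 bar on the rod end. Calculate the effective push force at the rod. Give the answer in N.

F ≈ 72800 N

Cap-side area A_cap = π/4 × (61.5 mm)² = 2971 mm^2
Rod-side annular area A_ann = π/4 × (61.5² − 47.1²) = 1228 mm^2
Net thrust = P_cap·A_cap − P_rod·A_ann = 75750 N − 2911 N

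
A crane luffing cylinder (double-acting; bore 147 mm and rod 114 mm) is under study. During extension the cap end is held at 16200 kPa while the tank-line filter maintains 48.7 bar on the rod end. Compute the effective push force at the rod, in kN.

Cap-side area A_cap = π/4 × (147 mm)² = 16970 mm^2
Rod-side annular area A_ann = π/4 × (147² − 114²) = 6765 mm^2
Net thrust = P_cap·A_cap − P_rod·A_ann = 274.9 kN − 32.94 kN

F ≈ 242 kN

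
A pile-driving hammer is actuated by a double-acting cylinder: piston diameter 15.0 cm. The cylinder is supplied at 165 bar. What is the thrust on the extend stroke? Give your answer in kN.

Cap-side area A_cap = π/4 × (15.0 cm)² = 176.7 cm^2
F = P × A_cap = 165 bar × A_cap

F ≈ 292 kN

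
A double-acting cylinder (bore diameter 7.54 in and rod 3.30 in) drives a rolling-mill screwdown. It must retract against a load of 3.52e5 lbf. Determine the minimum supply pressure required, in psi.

P ≈ 9750 psi

Rod-side annular area A_ann = π/4 × (7.54² − 3.30²) = 36.10 in^2
Retraction: pressure acts on the annular area.
P = F / A = 3.52e5 lbf / A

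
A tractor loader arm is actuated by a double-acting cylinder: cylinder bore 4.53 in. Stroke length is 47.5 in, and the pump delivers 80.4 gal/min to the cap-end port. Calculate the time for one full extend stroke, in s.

Cap-side area A_cap = π/4 × (4.53 in)² = 16.12 in^2
Swept volume V = A × L; t = V / Q = A·L / Q

t ≈ 2.47 s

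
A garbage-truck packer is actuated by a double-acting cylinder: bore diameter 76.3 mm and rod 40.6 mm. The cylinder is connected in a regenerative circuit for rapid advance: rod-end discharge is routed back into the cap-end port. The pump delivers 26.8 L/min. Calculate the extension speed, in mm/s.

v ≈ 345 mm/s

In regeneration the rod-end outflow joins the pump flow into the cap end, so the net volume the pump must supply per unit advance equals the rod cross-section area.
Rod cross-section A_rod = π/4 × (40.6 mm)² = 1295 mm^2
v = Q_pump / A_rod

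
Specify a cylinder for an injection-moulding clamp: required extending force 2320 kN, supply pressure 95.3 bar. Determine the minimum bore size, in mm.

Extension force acts on the full piston face: F = P × (π/4)D².
D = √(4F / (πP)) = √(4 × 2320 kN / (π × 95.3 bar))

D ≈ 557 mm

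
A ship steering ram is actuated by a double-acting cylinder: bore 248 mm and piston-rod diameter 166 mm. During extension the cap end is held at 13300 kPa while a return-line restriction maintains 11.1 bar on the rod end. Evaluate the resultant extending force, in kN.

Cap-side area A_cap = π/4 × (248 mm)² = 48310 mm^2
Rod-side annular area A_ann = π/4 × (248² − 166²) = 26660 mm^2
Net thrust = P_cap·A_cap − P_rod·A_ann = 642.5 kN − 29.60 kN

F ≈ 613 kN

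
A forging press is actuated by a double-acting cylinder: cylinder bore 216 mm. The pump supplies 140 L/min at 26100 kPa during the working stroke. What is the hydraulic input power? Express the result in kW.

Hydraulic power = P × Q

W ≈ 60.9 kW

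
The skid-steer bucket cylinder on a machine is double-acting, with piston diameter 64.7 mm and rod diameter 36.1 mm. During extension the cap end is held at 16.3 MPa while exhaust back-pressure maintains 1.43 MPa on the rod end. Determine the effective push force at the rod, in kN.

Cap-side area A_cap = π/4 × (64.7 mm)² = 3288 mm^2
Rod-side annular area A_ann = π/4 × (64.7² − 36.1²) = 2264 mm^2
Net thrust = P_cap·A_cap − P_rod·A_ann = 53.59 kN − 3.238 kN

F ≈ 50.4 kN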